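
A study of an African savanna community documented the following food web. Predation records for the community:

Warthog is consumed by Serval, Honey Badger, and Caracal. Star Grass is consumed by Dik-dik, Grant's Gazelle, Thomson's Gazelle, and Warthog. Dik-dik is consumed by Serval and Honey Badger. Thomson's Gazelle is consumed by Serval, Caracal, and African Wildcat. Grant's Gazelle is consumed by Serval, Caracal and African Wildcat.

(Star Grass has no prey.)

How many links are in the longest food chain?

One longest chain: Star Grass → Thomson's Gazelle → African Wildcat.
It has 3 species and 2 links.

2 links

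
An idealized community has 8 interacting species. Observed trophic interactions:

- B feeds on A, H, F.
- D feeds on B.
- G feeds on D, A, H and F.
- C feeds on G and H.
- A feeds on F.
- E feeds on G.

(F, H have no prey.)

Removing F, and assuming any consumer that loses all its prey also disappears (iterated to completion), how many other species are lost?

1

Remove F.
Round 1: A (all prey gone) → extinct.
No further losses. Total secondary extinctions: 1.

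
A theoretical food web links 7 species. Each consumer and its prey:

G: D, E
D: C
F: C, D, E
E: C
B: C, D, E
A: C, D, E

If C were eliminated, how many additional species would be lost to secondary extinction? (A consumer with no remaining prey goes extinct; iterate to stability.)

Remove C.
Round 1: D (all prey gone), E (all prey gone) → extinct.
Round 2: G (all prey gone), B (all prey gone), A (all prey gone), F (all prey gone) → extinct.
No further losses. Total secondary extinctions: 6.

6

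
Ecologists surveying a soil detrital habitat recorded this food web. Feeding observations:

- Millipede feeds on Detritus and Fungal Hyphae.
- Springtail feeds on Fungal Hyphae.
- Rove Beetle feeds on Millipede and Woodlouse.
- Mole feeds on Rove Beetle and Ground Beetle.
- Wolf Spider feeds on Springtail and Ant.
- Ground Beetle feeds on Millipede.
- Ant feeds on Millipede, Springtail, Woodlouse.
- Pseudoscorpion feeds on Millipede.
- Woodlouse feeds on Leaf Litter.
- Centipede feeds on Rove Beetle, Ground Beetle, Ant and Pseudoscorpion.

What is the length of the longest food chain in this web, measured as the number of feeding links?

One longest chain: Detritus → Millipede → Pseudoscorpion → Centipede.
It has 4 species and 3 links.

3 links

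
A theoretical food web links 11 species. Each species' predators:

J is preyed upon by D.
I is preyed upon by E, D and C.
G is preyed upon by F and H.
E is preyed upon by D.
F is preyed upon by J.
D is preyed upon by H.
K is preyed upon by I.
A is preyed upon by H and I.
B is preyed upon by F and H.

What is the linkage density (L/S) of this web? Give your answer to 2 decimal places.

L/S = 1.27

There are L = 14 links among S = 11 species.
L/S = 14/11 = 1.2727 ≈ 1.27.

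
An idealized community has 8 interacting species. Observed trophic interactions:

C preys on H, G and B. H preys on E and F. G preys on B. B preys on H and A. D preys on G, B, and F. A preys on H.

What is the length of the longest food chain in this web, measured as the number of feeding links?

5 links

One longest chain: F → H → A → B → G → D.
It has 6 species and 5 links.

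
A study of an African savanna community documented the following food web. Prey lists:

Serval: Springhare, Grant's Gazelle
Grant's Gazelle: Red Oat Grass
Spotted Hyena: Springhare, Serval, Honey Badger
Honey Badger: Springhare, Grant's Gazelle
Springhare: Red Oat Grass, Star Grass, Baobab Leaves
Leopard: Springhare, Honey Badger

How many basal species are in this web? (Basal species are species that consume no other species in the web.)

3

Basal species (no prey listed): Red Oat Grass, Star Grass, Baobab Leaves.
Count: 3.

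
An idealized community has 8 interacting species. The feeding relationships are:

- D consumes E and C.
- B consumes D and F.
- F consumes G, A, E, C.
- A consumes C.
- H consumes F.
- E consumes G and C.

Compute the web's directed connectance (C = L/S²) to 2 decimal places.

C = 0.19

The web has S = 8 species and L = 12 feeding links.
C = L / S² = 12 / 64 = 0.1875 ≈ 0.19.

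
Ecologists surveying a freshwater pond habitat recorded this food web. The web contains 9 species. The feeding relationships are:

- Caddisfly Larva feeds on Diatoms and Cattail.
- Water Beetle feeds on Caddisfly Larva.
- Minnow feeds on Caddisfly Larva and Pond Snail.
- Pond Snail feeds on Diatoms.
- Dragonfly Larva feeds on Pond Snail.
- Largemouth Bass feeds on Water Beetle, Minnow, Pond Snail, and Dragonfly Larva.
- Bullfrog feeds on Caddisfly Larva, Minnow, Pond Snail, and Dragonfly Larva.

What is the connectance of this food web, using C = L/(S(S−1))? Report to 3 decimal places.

C = 0.208

The web has S = 9 species and L = 15 feeding links.
C = L / (S(S−1)) = 15 / 72 = 0.2083 ≈ 0.208.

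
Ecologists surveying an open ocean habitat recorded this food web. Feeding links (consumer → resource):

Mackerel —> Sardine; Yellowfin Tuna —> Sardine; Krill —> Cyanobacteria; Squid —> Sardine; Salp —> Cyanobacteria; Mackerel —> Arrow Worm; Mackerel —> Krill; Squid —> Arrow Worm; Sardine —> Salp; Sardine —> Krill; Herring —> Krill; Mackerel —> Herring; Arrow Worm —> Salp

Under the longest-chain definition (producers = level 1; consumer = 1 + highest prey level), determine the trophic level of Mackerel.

Trophic level 4

Cyanobacteria is a producer → level 1.
Krill eats Cyanobacteria → level 2.
Sardine eats Krill (level 2); other prey at levels: Salp 2 → level 3.
Mackerel eats Sardine (level 3); other prey at levels: Krill 2, Herring 3, Arrow Worm 3 → level 4.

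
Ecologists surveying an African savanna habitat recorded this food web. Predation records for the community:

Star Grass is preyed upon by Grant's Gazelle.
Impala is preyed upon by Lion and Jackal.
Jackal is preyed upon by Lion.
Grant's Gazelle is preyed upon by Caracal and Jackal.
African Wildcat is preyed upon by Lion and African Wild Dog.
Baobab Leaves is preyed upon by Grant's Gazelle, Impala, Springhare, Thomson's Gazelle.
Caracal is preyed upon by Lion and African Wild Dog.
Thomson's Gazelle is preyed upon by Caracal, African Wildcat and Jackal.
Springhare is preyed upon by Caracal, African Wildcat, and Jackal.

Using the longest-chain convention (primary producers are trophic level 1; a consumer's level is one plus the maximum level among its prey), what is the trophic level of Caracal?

Trophic level 3

Baobab Leaves is a producer → level 1.
Springhare eats Baobab Leaves → level 2.
Caracal eats Springhare (level 2); other prey at levels: Thomson's Gazelle 2, Grant's Gazelle 2 → level 3.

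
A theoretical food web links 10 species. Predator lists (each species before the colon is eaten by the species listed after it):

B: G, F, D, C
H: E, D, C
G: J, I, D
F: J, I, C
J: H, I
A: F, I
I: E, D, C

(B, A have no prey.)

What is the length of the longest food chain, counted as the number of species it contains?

One longest chain: B → G → J → H → E.
It has 5 species and 4 links.

5 species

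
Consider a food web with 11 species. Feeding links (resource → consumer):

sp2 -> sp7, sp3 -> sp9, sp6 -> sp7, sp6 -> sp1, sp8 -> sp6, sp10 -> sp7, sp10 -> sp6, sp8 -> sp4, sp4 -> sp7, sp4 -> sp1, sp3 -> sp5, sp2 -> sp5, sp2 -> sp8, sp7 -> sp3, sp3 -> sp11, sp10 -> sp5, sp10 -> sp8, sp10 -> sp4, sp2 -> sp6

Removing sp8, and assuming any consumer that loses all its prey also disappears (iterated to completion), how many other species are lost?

0

Remove sp8.
Every predator of it retains at least one other prey: sp4 still has sp10; sp6 still has sp10, sp2.
No consumer loses all prey, so no secondary extinctions occur.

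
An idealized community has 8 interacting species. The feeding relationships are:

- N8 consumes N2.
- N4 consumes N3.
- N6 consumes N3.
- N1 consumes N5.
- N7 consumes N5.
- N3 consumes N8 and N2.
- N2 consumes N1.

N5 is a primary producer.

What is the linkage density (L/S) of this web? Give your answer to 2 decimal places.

There are L = 8 links among S = 8 species.
L/S = 8/8 = 1.0000 ≈ 1.00.

L/S = 1.00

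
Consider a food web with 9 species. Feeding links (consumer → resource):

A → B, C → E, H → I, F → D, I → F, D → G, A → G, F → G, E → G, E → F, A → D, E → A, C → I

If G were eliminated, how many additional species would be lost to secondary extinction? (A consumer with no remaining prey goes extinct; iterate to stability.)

Remove G.
Round 1: D (all prey gone) → extinct.
Round 2: F (all prey gone) → extinct.
Round 3: I (all prey gone) → extinct.
Round 4: H (all prey gone) → extinct.
No further losses. Total secondary extinctions: 4.

4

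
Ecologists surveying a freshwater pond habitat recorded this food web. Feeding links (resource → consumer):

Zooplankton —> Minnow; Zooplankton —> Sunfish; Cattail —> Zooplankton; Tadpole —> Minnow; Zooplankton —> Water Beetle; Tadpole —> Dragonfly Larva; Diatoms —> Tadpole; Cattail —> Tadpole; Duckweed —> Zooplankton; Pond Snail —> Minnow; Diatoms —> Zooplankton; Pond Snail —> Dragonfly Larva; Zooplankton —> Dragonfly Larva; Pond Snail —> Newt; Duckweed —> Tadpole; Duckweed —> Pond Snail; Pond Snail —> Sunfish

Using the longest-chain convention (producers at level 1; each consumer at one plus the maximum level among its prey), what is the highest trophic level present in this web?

Producers (level 1): Cattail, Diatoms, Duckweed.
Cattail → Zooplankton → Dragonfly Larva gives Dragonfly Larva level 3.
No species has a prey at level 3, so no species reaches level 4.

3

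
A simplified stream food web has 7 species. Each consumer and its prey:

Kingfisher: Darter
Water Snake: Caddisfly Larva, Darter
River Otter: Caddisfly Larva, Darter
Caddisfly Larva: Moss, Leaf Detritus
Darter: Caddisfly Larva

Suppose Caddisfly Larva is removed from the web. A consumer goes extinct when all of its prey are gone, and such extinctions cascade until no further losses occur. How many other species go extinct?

Remove Caddisfly Larva.
Round 1: Darter (all prey gone) → extinct.
Round 2: Kingfisher (all prey gone), Water Snake (all prey gone), River Otter (all prey gone) → extinct.
No further losses. Total secondary extinctions: 4.

4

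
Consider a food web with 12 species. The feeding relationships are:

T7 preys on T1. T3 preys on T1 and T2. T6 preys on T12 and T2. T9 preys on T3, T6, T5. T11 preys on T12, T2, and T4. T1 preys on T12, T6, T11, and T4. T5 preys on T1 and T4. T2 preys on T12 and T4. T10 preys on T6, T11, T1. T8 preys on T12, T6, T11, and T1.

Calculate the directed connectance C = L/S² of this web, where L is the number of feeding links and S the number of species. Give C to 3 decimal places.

The web has S = 12 species and L = 26 feeding links.
C = L / S² = 26 / 144 = 0.1806 ≈ 0.181.

C = 0.181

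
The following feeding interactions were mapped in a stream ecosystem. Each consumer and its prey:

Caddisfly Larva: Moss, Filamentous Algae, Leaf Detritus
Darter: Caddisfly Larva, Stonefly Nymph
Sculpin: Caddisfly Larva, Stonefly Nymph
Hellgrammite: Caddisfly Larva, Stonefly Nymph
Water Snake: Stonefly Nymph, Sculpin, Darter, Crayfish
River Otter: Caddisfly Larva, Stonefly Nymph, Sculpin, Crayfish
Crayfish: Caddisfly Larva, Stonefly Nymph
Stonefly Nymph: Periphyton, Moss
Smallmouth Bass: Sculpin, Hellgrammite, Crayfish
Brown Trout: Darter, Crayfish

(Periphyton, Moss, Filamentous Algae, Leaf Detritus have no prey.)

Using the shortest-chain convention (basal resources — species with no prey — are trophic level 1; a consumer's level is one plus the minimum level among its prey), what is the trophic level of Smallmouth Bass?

Trophic level 4

Moss has no prey (basal) → level 1.
Caddisfly Larva eats Moss → level 2.
Crayfish eats Caddisfly Larva → level 3.
Smallmouth Bass eats Crayfish → level 4.
No prey of Smallmouth Bass is below level 3, so 4 is the minimum.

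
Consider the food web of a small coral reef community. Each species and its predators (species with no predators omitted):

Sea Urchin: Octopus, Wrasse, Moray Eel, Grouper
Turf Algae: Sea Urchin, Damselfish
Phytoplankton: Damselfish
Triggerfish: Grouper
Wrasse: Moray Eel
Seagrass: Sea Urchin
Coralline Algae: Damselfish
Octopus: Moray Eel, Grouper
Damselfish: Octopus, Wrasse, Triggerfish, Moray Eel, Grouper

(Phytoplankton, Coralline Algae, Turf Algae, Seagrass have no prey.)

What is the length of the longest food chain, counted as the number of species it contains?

4 species

One longest chain: Turf Algae → Sea Urchin → Octopus → Moray Eel.
It has 4 species and 3 links.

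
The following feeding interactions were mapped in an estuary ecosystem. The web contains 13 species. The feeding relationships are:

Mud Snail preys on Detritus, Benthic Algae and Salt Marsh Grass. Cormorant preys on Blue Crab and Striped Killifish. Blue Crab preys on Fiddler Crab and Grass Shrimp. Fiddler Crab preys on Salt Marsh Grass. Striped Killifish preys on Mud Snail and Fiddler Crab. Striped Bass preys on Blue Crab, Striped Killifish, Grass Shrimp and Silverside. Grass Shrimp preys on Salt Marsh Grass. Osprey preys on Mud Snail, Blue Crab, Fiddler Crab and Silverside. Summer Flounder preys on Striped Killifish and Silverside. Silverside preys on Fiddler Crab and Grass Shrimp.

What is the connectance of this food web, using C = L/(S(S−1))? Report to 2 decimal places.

The web has S = 13 species and L = 23 feeding links.
C = L / (S(S−1)) = 23 / 156 = 0.1474 ≈ 0.15.

C = 0.15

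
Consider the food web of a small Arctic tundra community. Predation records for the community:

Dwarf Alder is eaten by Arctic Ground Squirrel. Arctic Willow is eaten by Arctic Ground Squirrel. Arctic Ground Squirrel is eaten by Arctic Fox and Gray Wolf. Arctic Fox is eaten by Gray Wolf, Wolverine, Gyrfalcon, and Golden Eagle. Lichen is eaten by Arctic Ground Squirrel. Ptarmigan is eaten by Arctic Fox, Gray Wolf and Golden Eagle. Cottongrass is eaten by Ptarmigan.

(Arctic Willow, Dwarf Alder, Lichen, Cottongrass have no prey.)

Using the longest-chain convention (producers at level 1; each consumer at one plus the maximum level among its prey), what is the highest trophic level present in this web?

4

Producers (level 1): Arctic Willow, Dwarf Alder, Lichen, Cottongrass.
Cottongrass → Ptarmigan → Arctic Fox → Gray Wolf gives Gray Wolf level 4.
No species has a prey at level 4, so no species reaches level 5.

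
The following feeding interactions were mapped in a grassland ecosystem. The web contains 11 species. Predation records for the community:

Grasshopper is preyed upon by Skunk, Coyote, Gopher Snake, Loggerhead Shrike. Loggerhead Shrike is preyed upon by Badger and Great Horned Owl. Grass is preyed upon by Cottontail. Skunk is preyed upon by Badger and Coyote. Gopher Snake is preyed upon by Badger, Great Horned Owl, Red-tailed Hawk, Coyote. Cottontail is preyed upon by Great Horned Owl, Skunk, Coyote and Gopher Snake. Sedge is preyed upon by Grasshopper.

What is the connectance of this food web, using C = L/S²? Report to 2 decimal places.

The web has S = 11 species and L = 18 feeding links.
C = L / S² = 18 / 121 = 0.1488 ≈ 0.15.

C = 0.15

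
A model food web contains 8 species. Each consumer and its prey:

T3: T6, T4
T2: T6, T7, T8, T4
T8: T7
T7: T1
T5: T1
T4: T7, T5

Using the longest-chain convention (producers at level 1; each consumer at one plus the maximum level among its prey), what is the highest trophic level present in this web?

Producers (level 1): T6, T1.
T1 → T7 → T4 → T3 gives T3 level 4.
No species has a prey at level 4, so no species reaches level 5.

4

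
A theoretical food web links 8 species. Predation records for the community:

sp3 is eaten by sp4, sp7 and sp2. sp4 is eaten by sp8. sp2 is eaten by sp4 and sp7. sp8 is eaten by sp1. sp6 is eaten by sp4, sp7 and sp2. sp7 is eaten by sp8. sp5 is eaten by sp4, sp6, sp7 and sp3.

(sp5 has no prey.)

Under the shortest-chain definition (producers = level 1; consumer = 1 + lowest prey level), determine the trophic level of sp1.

Trophic level 4

sp5 is a producer → level 1.
sp7 eats sp5 → level 2.
sp8 eats sp7 → level 3.
sp1 eats sp8 → level 4.
No prey of sp1 is below level 3, so 4 is the minimum.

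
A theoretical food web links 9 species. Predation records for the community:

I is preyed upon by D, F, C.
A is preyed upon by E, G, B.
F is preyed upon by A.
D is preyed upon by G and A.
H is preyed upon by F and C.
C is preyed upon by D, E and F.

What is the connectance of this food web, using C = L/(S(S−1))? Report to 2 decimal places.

The web has S = 9 species and L = 14 feeding links.
C = L / (S(S−1)) = 14 / 72 = 0.1944 ≈ 0.19.

C = 0.19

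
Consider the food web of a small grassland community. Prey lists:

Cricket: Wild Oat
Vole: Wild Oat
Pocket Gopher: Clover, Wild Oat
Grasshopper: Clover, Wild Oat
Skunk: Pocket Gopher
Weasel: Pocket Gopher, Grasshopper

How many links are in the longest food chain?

2 links

One longest chain: Clover → Pocket Gopher → Skunk.
It has 3 species and 2 links.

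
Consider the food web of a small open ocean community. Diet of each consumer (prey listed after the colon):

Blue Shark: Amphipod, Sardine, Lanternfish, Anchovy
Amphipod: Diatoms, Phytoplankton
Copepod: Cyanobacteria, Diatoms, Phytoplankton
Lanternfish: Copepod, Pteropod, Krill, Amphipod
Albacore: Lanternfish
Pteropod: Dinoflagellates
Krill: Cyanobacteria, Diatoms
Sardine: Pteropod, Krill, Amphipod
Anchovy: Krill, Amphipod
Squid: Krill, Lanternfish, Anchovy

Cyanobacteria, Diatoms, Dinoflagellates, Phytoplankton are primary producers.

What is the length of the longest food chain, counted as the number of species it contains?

One longest chain: Cyanobacteria → Copepod → Lanternfish → Squid.
It has 4 species and 3 links.

4 species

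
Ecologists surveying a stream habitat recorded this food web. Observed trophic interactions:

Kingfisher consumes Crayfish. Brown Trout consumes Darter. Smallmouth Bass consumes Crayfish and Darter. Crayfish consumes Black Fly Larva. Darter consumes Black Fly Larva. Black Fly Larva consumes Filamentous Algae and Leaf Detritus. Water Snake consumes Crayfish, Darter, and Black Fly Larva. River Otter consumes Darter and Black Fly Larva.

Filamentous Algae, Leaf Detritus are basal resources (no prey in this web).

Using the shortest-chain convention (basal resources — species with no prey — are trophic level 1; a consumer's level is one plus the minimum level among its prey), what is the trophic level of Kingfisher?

Trophic level 4

Filamentous Algae has no prey (basal) → level 1.
Black Fly Larva eats Filamentous Algae → level 2.
Crayfish eats Black Fly Larva → level 3.
Kingfisher eats Crayfish → level 4.
No prey of Kingfisher is below level 3, so 4 is the minimum.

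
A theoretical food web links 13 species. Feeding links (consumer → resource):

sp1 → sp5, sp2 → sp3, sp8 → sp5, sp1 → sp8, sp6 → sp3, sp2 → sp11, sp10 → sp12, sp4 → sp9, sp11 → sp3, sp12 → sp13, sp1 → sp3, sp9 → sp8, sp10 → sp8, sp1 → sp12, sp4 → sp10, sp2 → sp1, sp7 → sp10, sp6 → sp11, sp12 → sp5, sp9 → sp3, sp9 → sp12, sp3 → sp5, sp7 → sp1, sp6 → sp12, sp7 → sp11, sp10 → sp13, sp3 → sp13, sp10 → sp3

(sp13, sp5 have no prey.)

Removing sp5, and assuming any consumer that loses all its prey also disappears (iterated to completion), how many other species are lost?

Remove sp5.
Round 1: sp8 (all prey gone) → extinct.
No further losses. Total secondary extinctions: 1.

1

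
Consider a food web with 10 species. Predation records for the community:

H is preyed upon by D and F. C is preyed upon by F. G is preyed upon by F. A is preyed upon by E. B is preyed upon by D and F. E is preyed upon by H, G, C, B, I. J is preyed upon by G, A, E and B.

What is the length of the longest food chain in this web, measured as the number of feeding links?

4 links

One longest chain: J → A → E → B → D.
It has 5 species and 4 links.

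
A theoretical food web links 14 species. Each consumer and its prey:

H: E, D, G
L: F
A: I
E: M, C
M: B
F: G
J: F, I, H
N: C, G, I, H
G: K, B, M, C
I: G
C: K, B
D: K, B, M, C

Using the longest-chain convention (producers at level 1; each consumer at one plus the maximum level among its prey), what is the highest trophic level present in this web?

5

Producers (level 1): K, B.
B → M → G → I → A gives A level 5.
No species has a prey at level 5, so no species reaches level 6.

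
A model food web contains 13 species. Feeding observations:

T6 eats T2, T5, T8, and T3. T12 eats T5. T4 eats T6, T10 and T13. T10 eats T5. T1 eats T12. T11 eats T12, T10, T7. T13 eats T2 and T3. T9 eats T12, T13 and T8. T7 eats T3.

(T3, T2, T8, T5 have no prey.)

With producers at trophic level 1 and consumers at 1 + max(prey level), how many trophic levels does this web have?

Producers (level 1): T3, T2, T8, T5.
T3 → T6 → T4 gives T4 level 3.
No species has a prey at level 3, so no species reaches level 4.

3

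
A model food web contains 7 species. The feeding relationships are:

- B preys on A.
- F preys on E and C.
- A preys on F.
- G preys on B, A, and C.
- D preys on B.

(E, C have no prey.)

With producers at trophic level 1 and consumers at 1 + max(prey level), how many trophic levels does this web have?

Producers (level 1): E, C.
E → F → A → B → G gives G level 5.
No species has a prey at level 5, so no species reaches level 6.

5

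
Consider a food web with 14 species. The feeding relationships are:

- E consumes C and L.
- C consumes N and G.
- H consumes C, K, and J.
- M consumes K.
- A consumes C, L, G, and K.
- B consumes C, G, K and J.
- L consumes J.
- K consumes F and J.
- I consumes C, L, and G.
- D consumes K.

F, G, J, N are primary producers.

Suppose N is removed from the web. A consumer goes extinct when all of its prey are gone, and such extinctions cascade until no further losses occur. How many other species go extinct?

Remove N.
Every predator of it retains at least one other prey: C still has G.
No consumer loses all prey, so no secondary extinctions occur.

0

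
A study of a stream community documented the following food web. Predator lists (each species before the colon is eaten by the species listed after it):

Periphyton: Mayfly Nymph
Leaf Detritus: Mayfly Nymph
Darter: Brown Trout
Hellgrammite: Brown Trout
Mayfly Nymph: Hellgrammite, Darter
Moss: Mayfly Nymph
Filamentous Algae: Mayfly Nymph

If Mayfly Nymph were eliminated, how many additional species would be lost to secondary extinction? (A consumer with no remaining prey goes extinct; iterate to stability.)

Remove Mayfly Nymph.
Round 1: Hellgrammite (all prey gone), Darter (all prey gone) → extinct.
Round 2: Brown Trout (all prey gone) → extinct.
No further losses. Total secondary extinctions: 3.

3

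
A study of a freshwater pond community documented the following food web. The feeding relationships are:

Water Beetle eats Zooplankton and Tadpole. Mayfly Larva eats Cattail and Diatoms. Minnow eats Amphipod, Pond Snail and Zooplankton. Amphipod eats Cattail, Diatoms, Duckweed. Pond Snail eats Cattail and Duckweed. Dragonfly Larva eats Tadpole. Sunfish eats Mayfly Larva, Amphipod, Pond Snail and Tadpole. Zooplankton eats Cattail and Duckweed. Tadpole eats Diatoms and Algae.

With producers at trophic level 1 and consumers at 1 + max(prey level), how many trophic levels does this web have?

Producers (level 1): Cattail, Duckweed, Diatoms, Algae.
Diatoms → Tadpole → Water Beetle gives Water Beetle level 3.
No species has a prey at level 3, so no species reaches level 4.

3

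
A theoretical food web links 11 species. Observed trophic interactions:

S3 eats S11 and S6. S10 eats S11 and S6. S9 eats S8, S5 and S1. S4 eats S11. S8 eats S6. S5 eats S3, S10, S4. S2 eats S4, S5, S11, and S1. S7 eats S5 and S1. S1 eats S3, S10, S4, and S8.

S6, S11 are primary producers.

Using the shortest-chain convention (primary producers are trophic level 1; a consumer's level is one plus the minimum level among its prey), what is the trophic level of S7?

S6 is a producer → level 1.
S3 eats S6 → level 2.
S5 eats S3 → level 3.
S7 eats S5 → level 4.
No prey of S7 is below level 3, so 4 is the minimum.

Trophic level 4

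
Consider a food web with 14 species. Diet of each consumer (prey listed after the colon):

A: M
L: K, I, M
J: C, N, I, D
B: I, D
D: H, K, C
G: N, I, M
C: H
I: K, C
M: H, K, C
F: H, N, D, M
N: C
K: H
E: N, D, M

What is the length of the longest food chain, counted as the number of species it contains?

One longest chain: H → C → N → F.
It has 4 species and 3 links.

4 species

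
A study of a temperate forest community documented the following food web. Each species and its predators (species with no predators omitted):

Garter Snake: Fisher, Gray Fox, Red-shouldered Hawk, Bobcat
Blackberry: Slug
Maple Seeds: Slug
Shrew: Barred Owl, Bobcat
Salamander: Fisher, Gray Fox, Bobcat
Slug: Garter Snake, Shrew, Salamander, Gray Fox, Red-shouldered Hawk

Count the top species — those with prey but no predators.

5

Top species (has prey, but nothing eats it): Barred Owl, Fisher, Gray Fox, Red-shouldered Hawk, Bobcat.
Count: 5.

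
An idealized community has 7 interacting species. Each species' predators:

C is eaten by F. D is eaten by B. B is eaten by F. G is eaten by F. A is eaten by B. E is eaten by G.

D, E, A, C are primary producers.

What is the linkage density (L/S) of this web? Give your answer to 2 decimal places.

There are L = 6 links among S = 7 species.
L/S = 6/7 = 0.8571 ≈ 0.86.

L/S = 0.86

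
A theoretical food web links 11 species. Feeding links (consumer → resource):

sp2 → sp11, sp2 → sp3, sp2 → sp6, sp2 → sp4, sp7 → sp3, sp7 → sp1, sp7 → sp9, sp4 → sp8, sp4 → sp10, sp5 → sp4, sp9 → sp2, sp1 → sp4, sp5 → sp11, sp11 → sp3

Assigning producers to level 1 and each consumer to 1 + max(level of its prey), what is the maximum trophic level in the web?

5

Producers (level 1): sp3, sp6, sp8, sp10.
sp8 → sp4 → sp2 → sp9 → sp7 gives sp7 level 5.
No species has a prey at level 5, so no species reaches level 6.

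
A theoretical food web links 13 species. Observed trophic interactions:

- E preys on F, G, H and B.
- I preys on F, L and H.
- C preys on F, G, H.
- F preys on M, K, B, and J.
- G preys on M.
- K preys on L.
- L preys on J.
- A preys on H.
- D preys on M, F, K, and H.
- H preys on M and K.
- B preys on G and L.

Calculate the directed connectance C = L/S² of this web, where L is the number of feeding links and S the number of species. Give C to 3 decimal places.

C = 0.154

The web has S = 13 species and L = 26 feeding links.
C = L / S² = 26 / 169 = 0.1538 ≈ 0.154.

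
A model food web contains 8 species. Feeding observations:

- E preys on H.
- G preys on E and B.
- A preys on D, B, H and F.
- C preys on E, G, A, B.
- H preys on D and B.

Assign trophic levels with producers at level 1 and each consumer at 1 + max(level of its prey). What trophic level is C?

B is a producer → level 1.
H eats B (level 1); other prey at levels: D 1 → level 2.
E eats H → level 3.
G eats E (level 3); other prey at levels: B 1 → level 4.
C eats G (level 4); other prey at levels: B 1, E 3, A 3 → level 5.

Trophic level 5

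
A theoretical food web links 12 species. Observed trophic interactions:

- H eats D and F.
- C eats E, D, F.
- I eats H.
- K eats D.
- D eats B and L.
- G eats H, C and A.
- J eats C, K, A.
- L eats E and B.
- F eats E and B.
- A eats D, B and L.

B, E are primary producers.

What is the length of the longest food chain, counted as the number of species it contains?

5 species

One longest chain: B → L → D → A → G.
It has 5 species and 4 links.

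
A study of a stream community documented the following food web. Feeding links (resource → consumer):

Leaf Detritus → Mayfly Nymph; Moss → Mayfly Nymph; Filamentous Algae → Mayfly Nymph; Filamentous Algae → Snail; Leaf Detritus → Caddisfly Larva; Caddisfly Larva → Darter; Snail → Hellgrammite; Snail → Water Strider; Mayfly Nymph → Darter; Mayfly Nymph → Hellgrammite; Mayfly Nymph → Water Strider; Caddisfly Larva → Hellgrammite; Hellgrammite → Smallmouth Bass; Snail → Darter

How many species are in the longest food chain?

4 species

One longest chain: Leaf Detritus → Caddisfly Larva → Hellgrammite → Smallmouth Bass.
It has 4 species and 3 links.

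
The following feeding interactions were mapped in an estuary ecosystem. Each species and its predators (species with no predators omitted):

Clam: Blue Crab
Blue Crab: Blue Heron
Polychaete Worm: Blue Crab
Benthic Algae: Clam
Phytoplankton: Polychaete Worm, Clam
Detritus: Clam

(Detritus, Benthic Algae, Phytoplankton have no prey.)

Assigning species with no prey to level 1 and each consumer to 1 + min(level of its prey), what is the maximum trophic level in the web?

4

Basal resources (level 1): Detritus, Benthic Algae, Phytoplankton.
Following each consumer down to its lowest-level prey: Phytoplankton → Polychaete Worm → Blue Crab → Blue Heron (levels 1 through 4).
All prey of Blue Heron (Blue Crab 3) are at level 3 or above, so Blue Heron is at level 1 + 3 = 4.
Every consumer has at least one prey at level 3 or below, so none exceeds level 4.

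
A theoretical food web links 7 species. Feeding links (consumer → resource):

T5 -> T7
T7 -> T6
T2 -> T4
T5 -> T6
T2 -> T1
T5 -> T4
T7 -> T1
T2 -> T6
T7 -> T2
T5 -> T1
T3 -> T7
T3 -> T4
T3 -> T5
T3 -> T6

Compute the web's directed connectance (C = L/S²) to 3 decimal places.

The web has S = 7 species and L = 14 feeding links.
C = L / S² = 14 / 49 = 0.2857 ≈ 0.286.

C = 0.286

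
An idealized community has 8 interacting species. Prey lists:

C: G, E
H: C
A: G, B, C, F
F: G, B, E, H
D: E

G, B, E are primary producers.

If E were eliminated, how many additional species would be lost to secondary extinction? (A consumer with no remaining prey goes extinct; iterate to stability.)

Remove E.
Round 1: D (all prey gone) → extinct.
No further losses. Total secondary extinctions: 1.

1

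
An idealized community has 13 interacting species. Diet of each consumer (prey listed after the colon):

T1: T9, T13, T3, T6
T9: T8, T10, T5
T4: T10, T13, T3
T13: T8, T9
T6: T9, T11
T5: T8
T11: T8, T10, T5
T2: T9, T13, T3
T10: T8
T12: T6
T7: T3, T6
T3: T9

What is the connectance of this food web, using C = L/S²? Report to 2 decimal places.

The web has S = 13 species and L = 26 feeding links.
C = L / S² = 26 / 169 = 0.1538 ≈ 0.15.

C = 0.15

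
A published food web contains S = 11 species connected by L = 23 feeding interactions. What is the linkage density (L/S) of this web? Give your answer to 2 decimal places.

L/S = 2.09

There are L = 23 links among S = 11 species.
L/S = 23/11 = 2.0909 ≈ 2.09.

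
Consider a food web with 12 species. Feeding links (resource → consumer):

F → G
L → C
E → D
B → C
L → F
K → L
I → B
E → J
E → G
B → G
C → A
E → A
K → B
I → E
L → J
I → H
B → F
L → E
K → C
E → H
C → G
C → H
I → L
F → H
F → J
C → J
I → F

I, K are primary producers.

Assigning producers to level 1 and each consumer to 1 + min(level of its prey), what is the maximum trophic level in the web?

Producers (level 1): I, K.
Following each consumer down to its lowest-level prey: I → L → J (levels 1 through 3).
All prey of J (L 2, F 2, C 2, E 2) are at level 2 or above, so J is at level 1 + 2 = 3.
Every consumer has at least one prey at level 2 or below, so none exceeds level 3.

3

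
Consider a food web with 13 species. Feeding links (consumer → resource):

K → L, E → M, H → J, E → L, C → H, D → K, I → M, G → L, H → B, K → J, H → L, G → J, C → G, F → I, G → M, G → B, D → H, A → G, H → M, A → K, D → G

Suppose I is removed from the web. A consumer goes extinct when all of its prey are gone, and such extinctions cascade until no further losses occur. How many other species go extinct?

Remove I.
Round 1: F (all prey gone) → extinct.
No further losses. Total secondary extinctions: 1.

1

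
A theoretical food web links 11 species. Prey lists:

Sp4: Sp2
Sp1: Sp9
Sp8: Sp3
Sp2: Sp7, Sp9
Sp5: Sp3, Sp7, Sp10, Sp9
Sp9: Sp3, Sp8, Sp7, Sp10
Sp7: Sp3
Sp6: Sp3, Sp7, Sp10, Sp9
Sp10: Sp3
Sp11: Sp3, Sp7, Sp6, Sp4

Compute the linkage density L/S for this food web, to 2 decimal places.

L/S = 2.09

There are L = 23 links among S = 11 species.
L/S = 23/11 = 2.0909 ≈ 2.09.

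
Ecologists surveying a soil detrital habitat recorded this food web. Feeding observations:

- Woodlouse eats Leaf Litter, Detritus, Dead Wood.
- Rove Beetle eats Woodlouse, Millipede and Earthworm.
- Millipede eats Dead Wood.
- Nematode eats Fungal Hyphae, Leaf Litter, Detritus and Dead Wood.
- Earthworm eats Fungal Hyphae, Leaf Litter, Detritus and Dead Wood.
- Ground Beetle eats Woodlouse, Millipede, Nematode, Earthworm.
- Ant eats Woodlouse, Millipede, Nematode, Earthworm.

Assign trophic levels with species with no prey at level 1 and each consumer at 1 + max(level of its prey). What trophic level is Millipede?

Trophic level 2

Dead Wood has no prey (basal) → level 1.
Millipede eats Dead Wood → level 2.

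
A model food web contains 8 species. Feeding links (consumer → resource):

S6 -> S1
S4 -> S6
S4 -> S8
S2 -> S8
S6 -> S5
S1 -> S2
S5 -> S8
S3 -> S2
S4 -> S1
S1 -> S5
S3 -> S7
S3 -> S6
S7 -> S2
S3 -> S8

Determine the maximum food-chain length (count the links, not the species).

4 links

One longest chain: S8 → S5 → S1 → S6 → S3.
It has 5 species and 4 links.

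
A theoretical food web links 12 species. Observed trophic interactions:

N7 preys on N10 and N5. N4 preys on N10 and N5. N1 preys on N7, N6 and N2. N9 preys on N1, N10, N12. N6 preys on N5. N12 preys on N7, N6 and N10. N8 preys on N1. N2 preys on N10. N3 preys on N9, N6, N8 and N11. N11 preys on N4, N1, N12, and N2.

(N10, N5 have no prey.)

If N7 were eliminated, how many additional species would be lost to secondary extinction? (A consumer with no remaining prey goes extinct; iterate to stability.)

0

Remove N7.
Every predator of it retains at least one other prey: N1 still has N2, N6; N12 still has N10, N6.
No consumer loses all prey, so no secondary extinctions occur.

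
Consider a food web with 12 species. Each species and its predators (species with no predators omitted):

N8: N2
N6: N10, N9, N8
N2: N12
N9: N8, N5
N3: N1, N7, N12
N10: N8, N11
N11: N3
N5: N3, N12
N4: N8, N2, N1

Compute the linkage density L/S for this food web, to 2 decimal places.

There are L = 18 links among S = 12 species.
L/S = 18/12 = 1.5000 ≈ 1.50.

L/S = 1.50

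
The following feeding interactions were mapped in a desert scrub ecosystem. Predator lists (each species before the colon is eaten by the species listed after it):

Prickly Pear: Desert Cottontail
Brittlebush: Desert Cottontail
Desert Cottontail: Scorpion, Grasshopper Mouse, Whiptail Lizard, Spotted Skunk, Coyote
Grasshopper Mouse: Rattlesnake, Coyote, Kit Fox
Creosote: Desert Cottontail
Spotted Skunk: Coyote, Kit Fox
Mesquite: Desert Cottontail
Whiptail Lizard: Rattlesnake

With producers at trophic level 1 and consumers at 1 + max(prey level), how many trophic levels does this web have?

4

Producers (level 1): Prickly Pear, Mesquite, Creosote, Brittlebush.
Prickly Pear → Desert Cottontail → Grasshopper Mouse → Rattlesnake gives Rattlesnake level 4.
No species has a prey at level 4, so no species reaches level 5.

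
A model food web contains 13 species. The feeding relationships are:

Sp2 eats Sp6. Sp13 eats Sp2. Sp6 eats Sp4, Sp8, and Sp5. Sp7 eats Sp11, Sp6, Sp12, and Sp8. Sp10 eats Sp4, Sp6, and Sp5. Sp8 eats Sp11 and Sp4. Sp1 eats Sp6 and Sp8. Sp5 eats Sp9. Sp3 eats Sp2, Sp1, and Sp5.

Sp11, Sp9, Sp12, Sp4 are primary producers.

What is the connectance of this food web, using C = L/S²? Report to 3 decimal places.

C = 0.118

The web has S = 13 species and L = 20 feeding links.
C = L / S² = 20 / 169 = 0.1183 ≈ 0.118.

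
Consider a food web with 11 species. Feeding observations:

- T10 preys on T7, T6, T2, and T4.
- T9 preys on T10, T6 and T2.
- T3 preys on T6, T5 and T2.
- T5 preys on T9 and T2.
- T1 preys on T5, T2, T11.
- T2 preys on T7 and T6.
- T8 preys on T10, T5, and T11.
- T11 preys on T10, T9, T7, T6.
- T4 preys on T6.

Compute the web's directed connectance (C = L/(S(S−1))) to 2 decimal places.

C = 0.23

The web has S = 11 species and L = 25 feeding links.
C = L / (S(S−1)) = 25 / 110 = 0.2273 ≈ 0.23.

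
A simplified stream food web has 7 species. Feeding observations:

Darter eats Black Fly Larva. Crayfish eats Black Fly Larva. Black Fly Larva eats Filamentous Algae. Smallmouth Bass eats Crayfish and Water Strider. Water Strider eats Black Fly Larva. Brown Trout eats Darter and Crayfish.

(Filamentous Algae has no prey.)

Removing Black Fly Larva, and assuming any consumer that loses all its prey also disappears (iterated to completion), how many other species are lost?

5

Remove Black Fly Larva.
Round 1: Crayfish (all prey gone), Darter (all prey gone), Water Strider (all prey gone) → extinct.
Round 2: Brown Trout (all prey gone), Smallmouth Bass (all prey gone) → extinct.
No further losses. Total secondary extinctions: 5.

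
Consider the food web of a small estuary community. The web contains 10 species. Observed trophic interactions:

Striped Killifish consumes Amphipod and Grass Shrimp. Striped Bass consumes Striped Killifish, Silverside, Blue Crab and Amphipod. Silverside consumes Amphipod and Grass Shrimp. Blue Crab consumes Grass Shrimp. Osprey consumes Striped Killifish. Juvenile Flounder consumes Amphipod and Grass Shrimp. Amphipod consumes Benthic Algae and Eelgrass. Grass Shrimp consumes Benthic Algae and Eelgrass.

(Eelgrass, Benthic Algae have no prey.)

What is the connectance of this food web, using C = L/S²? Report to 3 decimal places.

C = 0.160

The web has S = 10 species and L = 16 feeding links.
C = L / S² = 16 / 100 = 0.1600 ≈ 0.160.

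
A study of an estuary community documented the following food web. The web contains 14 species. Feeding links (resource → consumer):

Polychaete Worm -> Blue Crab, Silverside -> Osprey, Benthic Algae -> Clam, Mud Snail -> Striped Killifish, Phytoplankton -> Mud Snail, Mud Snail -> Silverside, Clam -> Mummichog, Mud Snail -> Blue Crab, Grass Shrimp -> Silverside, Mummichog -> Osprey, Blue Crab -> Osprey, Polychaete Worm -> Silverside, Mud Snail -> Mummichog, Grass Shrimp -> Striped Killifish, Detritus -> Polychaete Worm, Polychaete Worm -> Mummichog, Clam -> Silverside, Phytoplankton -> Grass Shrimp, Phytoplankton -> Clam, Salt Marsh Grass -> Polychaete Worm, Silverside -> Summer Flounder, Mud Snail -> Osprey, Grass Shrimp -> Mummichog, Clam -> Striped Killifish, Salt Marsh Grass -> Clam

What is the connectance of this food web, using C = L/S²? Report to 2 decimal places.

The web has S = 14 species and L = 25 feeding links.
C = L / S² = 25 / 196 = 0.1276 ≈ 0.13.

C = 0.13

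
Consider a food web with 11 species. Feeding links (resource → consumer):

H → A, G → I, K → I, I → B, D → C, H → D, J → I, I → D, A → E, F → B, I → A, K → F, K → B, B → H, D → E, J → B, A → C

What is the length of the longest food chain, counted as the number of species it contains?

6 species

One longest chain: J → I → B → H → D → C.
It has 6 species and 5 links.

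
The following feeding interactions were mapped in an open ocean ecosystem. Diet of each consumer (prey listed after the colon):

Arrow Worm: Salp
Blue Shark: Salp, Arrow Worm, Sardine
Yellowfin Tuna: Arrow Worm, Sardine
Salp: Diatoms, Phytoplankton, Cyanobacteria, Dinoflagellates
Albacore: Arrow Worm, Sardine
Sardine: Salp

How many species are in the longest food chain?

One longest chain: Diatoms → Salp → Arrow Worm → Blue Shark.
It has 4 species and 3 links.

4 species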